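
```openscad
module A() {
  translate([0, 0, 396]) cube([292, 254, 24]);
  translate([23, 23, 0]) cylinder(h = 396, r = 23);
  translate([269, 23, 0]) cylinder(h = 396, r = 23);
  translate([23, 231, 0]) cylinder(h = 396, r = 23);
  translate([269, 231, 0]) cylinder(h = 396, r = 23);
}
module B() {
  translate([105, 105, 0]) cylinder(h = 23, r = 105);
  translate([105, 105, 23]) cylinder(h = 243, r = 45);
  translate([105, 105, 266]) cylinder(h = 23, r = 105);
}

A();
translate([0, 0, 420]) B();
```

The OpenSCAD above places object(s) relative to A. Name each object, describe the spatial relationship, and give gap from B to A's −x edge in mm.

The spool's min-x is at 0; the stool's min-x is 0; gap = 0 mm.

A is a stool. B is a spool. The spool is on top of the stool. The gap from the spool to the stool's −x edge is 0 mm.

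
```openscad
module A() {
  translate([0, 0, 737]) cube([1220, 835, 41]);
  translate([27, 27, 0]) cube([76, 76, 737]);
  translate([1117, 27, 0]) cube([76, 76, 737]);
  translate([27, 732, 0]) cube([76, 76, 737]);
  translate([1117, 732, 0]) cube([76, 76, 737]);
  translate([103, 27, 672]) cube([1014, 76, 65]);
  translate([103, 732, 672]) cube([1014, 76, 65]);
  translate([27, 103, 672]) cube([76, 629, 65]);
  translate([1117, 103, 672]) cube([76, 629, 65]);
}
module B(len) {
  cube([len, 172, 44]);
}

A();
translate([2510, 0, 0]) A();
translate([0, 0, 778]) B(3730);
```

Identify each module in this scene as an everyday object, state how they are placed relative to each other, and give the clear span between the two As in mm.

Second table starts at x = 2510; first ends at x = 1220; clear span = 2510 − 1220 = 1290 mm.

A is a table. B is a beam. A beam spans the tops of two tables. The clear span between the two tables is 1290 mm.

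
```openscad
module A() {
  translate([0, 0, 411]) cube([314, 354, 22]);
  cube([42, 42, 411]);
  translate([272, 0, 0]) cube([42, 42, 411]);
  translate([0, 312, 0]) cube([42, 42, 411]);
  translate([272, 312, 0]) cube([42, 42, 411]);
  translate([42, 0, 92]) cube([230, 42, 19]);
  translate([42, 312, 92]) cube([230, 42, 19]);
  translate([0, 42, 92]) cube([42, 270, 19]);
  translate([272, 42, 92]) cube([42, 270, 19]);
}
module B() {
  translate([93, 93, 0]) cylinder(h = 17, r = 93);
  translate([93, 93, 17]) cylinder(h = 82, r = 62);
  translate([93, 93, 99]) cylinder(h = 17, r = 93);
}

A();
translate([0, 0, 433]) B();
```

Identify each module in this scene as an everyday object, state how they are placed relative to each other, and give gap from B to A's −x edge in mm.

A is a stool. B is a spool. The spool is on top of the stool. The gap from the spool to the stool's −x edge is 0 mm.

The spool's min-x is at 0; the stool's min-x is 0; gap = 0 mm.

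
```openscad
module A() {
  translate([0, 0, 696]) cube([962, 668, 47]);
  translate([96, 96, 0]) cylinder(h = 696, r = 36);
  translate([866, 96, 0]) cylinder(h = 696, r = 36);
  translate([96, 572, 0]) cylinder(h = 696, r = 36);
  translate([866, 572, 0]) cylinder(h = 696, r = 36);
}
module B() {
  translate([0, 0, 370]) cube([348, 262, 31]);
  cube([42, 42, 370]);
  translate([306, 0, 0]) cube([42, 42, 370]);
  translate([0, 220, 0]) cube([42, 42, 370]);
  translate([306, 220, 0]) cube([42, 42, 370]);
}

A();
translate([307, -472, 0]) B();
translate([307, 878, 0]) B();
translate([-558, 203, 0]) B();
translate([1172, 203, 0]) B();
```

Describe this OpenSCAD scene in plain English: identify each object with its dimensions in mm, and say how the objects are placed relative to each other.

A is a table: top 962 mm (x) × 668 mm (y), 47 mm thick, upper face at z = 743 mm, on four round legs of 72 mm diameter, each leg's bounding box inset 60 mm from the nearest pair of top edges, running from z = 0 to the bottom of the top.

B is a simple wooden stool: a rectangular seat 348 mm (x) by 262 mm (y), 31 mm thick, top face at z = 401 mm, on four square legs, each 42×42 mm in cross-section. The legs rest on z = 0, each flush with a corner of the seat.

Four stools sit around the table at the −y, +y, −x, +x sides.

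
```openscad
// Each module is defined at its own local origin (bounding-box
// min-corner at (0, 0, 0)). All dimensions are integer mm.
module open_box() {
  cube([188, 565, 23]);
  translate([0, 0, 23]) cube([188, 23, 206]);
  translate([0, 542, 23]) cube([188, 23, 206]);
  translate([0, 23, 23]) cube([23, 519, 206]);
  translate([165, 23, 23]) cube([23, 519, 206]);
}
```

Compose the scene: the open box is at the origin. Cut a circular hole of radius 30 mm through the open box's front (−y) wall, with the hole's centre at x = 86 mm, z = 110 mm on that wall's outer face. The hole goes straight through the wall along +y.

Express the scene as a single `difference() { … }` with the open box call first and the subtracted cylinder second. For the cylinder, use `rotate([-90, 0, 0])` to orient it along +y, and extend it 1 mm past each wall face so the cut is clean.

difference() {
  open_box();
  translate([86, -1, 110]) rotate([-90, 0, 0]) cylinder(h = 25, r = 30);
}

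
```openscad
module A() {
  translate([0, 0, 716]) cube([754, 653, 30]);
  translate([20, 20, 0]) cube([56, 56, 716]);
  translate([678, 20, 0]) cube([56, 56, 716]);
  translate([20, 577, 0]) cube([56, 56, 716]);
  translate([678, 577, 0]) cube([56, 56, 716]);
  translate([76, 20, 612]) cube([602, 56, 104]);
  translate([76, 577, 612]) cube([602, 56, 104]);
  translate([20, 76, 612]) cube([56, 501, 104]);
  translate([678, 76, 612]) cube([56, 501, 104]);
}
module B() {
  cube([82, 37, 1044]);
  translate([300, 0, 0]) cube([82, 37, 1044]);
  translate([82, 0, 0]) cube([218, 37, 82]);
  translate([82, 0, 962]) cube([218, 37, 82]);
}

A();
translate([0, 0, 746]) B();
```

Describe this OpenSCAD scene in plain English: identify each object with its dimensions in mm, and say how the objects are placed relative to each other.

A is a table: top 754 mm (x) × 653 mm (y), 30 mm thick, upper face at z = 746 mm, on four 56×56 mm square legs, each inset 20 mm from the nearest pair of top edges, running from z = 0 to the bottom of the top. Four apron rails, 56 mm thick and 104 mm tall, run between adjacent legs with their top edges flush with the underside of the top and their outer faces flush with the legs' outer faces.

B is a rectangular picture frame lying in the x–z plane (depth along y). The opening is 218 mm wide (x) by 880 mm tall (z), surrounded by a border 82 mm wide on all four sides. The frame is 37 mm deep and is made of two full-height vertical stiles with two horizontal rails fitted between them.

The picture frame is on top of the table.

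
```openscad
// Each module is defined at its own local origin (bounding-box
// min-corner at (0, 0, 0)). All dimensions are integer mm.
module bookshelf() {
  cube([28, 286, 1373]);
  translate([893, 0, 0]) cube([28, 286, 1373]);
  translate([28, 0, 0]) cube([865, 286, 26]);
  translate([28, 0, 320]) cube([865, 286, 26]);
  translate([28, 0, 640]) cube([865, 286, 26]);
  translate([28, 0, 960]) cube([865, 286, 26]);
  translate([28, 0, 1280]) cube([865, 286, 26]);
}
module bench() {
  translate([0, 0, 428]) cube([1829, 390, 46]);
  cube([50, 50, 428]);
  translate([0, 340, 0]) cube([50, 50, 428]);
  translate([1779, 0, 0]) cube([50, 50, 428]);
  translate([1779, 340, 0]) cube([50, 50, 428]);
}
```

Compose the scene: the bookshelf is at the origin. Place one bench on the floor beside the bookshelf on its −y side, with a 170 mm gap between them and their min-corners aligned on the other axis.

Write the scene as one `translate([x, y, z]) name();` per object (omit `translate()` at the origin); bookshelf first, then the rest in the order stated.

bookshelf();
translate([0, -560, 0]) bench();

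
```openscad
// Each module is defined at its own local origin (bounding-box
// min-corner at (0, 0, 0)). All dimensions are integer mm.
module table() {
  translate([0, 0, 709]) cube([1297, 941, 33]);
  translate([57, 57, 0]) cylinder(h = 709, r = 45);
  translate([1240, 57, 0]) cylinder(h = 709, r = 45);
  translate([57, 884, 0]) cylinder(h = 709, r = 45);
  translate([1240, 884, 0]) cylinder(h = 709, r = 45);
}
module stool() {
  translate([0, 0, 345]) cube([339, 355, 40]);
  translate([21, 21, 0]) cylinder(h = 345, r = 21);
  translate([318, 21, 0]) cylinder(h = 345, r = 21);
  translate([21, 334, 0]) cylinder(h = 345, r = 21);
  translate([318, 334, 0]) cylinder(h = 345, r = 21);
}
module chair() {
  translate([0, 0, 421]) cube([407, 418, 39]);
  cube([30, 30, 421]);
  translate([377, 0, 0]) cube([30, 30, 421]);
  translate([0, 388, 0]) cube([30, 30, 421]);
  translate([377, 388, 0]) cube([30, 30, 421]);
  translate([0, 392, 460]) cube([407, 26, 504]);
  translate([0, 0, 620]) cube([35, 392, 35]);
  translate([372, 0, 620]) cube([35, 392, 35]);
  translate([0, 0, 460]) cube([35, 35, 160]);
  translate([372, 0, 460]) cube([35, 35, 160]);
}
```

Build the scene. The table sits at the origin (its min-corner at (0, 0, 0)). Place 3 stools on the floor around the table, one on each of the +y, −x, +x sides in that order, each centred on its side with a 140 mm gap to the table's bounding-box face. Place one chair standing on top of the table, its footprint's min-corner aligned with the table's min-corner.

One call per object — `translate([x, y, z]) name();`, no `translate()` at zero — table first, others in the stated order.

table();
translate([479, 1081, 0]) stool();
translate([-479, 293, 0]) stool();
translate([1437, 293, 0]) stool();
translate([0, 0, 742]) chair();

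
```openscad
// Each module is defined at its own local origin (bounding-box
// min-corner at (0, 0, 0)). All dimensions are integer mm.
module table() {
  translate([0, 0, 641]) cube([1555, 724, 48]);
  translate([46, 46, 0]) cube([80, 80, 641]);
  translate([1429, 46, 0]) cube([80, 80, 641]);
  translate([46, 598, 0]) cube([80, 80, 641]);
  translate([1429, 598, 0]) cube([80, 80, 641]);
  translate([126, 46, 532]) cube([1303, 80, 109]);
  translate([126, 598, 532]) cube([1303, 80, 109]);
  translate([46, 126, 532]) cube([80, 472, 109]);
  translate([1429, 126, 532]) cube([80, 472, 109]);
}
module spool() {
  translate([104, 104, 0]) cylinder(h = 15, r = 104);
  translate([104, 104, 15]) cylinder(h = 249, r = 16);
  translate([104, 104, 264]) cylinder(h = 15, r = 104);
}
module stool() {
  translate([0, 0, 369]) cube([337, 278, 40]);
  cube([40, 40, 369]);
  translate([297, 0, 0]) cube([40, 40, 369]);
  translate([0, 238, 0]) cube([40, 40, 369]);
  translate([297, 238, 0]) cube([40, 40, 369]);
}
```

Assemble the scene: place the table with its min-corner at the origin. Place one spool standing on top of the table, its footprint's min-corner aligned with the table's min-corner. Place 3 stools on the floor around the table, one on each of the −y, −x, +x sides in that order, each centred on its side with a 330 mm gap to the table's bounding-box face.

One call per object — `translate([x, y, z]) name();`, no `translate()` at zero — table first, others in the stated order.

table();
translate([0, 0, 689]) spool();
translate([609, -608, 0]) stool();
translate([-667, 223, 0]) stool();
translate([1885, 223, 0]) stool();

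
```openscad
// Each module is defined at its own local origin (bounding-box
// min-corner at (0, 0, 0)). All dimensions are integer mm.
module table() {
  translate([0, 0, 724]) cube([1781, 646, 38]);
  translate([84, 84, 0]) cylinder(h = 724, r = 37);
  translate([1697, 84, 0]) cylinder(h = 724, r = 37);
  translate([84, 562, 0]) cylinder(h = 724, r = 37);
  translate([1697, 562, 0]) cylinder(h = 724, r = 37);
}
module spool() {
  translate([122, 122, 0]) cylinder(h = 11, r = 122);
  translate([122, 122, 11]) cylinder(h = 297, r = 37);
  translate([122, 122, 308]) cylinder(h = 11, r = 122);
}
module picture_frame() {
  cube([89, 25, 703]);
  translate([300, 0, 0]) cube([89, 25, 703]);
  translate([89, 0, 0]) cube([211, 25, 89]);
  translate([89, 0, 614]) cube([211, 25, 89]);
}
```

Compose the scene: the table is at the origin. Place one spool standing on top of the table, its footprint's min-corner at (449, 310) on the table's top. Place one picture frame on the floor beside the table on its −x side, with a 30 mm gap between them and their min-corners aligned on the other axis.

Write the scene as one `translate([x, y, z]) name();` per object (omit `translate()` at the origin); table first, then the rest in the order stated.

table();
translate([449, 310, 762]) spool();
translate([-419, 0, 0]) picture_frame();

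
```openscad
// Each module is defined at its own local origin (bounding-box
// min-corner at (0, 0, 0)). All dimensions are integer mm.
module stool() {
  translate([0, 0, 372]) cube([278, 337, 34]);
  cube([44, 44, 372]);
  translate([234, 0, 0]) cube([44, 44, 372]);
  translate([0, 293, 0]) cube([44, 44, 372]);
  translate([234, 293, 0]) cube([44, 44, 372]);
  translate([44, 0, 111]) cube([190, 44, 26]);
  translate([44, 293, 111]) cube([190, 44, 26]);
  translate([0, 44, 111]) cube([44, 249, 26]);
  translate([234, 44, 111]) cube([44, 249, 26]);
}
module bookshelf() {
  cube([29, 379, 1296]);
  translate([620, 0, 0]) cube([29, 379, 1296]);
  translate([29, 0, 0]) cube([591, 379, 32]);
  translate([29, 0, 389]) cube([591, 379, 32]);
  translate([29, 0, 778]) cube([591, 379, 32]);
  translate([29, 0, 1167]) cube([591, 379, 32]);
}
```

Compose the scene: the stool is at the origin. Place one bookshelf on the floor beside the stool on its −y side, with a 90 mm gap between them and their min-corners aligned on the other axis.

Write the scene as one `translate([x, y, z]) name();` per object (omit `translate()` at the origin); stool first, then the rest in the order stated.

stool();
translate([0, -469, 0]) bookshelf();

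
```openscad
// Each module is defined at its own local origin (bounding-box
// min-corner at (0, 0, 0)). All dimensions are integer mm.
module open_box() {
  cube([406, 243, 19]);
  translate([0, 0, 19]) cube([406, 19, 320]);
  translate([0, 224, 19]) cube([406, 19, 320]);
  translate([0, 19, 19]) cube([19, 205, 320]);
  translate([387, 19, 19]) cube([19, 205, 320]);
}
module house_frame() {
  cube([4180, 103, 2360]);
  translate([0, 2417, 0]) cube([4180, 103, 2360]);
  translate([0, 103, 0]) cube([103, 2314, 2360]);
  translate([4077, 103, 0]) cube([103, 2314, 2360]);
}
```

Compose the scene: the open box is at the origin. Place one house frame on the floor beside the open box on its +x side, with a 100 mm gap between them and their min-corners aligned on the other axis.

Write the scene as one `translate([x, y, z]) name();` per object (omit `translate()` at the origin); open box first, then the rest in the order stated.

open_box();
translate([506, 0, 0]) house_frame();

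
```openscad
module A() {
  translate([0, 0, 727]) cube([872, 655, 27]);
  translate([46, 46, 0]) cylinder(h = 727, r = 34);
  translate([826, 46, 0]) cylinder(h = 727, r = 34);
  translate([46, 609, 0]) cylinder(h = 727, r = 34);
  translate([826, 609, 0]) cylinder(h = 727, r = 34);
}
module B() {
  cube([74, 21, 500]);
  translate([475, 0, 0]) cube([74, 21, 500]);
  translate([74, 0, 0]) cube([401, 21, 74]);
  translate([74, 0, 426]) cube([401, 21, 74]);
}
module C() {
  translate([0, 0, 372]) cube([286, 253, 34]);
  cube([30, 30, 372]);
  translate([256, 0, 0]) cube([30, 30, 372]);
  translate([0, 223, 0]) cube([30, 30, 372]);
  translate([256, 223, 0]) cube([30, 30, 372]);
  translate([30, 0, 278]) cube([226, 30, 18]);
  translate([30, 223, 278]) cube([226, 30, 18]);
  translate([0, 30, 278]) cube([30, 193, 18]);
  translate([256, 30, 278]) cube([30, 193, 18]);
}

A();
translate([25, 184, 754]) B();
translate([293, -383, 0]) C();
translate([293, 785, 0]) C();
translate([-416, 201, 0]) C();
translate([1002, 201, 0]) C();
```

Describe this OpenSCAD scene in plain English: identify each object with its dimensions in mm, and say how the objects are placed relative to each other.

A is a table: top 872 mm (x) × 655 mm (y), 27 mm thick, upper face at z = 754 mm, on four round legs of 68 mm diameter, each leg's bounding box inset 12 mm from the nearest pair of top edges, running from z = 0 to the bottom of the top.

B is a rectangular picture frame lying in the x–z plane (depth along y). The opening is 401 mm wide (x) by 352 mm tall (z), surrounded by a border 74 mm wide on all four sides. The frame is 21 mm deep and is made of two full-height vertical stiles with two horizontal rails fitted between them.

C is a simple wooden stool: a rectangular seat 286 mm (x) by 253 mm (y), 34 mm thick, top face at z = 406 mm, on four square legs, each 30×30 mm in cross-section. The legs rest on z = 0, each flush with a corner of the seat. Four stretchers, 30 mm wide and 18 mm tall, connect adjacent legs with their undersides at z = 278 mm, each running between the inner faces of the legs it joins and aligned with the legs' outer faces on the other axis.

The picture frame is on top of the table. Four stools sit around the table at the −y, +y, −x, +x sides.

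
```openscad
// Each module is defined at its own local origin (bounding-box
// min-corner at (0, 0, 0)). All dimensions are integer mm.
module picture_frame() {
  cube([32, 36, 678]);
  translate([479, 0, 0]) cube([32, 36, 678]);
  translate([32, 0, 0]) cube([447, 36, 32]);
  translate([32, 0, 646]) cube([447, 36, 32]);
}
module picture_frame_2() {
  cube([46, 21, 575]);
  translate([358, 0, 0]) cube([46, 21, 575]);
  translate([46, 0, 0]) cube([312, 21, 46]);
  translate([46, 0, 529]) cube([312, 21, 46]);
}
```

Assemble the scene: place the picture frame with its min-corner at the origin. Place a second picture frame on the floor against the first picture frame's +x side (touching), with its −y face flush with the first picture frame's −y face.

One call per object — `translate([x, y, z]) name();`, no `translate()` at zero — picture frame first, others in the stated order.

picture_frame();
translate([511, 0, 0]) picture_frame_2();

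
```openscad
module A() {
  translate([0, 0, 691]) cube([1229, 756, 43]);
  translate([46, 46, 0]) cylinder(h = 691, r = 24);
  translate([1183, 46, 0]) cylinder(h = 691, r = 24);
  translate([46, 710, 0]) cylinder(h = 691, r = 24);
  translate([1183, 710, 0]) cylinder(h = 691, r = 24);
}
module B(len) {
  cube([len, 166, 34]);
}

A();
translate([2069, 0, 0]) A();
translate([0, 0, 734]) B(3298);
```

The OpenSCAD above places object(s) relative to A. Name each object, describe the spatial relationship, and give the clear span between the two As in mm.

Second table starts at x = 2069; first ends at x = 1229; clear span = 2069 − 1229 = 840 mm.

A is a table. B is a beam. A beam spans the tops of two tables. The clear span between the two tables is 840 mm.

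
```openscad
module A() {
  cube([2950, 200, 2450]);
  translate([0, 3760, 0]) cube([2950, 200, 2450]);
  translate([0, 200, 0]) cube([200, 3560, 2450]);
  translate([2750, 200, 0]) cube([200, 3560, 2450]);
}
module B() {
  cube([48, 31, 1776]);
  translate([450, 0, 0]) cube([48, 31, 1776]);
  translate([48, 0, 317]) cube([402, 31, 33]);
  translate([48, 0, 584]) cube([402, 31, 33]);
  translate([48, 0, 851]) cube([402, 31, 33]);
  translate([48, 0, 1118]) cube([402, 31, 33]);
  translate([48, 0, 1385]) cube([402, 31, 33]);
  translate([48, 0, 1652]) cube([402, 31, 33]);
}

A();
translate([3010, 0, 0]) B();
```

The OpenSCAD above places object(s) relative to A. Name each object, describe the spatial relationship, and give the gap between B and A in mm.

The ladder's nearest face is 60 mm from the house frame's +x face.

A is a house frame. B is a ladder. The ladder is on the floor beside the house frame on its +x side. The gap between the ladder and the house frame is 60 mm.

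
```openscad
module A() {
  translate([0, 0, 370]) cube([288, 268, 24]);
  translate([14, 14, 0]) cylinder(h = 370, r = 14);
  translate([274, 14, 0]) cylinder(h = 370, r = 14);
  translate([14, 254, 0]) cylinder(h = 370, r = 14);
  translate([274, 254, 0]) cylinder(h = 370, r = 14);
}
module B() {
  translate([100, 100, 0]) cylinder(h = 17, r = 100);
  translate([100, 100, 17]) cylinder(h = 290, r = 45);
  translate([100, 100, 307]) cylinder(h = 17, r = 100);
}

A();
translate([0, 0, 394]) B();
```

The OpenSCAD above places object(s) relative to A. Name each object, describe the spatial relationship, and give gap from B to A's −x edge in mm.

A is a stool. B is a spool. The spool is on top of the stool. The gap from the spool to the stool's −x edge is 0 mm.

The spool's min-x is at 0; the stool's min-x is 0; gap = 0 mm.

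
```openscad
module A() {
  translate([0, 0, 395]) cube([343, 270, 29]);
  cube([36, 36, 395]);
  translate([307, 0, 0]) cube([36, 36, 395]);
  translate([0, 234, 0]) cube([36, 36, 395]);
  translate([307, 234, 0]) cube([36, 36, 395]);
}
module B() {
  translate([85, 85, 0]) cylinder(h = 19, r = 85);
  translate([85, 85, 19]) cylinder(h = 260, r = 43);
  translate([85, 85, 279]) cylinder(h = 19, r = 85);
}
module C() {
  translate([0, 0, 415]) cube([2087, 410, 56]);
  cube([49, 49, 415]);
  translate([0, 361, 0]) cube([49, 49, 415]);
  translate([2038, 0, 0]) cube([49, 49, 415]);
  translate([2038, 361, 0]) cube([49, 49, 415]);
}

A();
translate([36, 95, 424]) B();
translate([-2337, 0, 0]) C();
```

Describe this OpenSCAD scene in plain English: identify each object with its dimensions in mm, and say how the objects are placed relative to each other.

A is a simple wooden stool: a rectangular seat 343 mm (x) by 270 mm (y), 29 mm thick, top face at z = 424 mm, on four square legs, each 36×36 mm in cross-section. The legs rest on z = 0, each flush with a corner of the seat.

B is a spool: two coaxial disc flanges of radius 85 mm and thickness 19 mm, joined by a core cylinder of radius 43 mm and height 260 mm. The lower flange rests on z = 0 and the three cylinders share a vertical axis.

C is a bench: a 2087×410 mm seat slab, 56 mm thick, top at z = 471 mm, on four 49×49 mm square legs flush with the seat corners and standing on z = 0.

The spool is on top of the stool. The bench is on the floor beside the stool on its −x side.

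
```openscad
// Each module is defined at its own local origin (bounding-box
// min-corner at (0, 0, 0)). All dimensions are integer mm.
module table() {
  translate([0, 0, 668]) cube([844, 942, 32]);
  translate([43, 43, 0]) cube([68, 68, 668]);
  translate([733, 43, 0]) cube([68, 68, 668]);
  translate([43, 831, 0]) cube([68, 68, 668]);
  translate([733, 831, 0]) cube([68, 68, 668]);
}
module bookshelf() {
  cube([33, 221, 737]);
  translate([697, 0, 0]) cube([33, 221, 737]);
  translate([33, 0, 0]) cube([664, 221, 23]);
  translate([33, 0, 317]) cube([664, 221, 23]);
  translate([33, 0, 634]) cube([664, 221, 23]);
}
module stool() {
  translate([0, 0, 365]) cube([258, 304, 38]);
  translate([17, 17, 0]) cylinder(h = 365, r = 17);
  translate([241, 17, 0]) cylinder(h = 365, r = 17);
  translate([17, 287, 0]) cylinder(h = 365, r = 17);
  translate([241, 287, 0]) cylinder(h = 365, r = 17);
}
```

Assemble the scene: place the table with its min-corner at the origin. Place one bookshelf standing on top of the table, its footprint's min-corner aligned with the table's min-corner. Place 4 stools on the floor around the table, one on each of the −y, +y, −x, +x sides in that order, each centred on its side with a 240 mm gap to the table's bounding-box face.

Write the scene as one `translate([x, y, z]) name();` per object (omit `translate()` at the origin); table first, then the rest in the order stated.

table();
translate([0, 0, 700]) bookshelf();
translate([293, -544, 0]) stool();
translate([293, 1182, 0]) stool();
translate([-498, 319, 0]) stool();
translate([1084, 319, 0]) stool();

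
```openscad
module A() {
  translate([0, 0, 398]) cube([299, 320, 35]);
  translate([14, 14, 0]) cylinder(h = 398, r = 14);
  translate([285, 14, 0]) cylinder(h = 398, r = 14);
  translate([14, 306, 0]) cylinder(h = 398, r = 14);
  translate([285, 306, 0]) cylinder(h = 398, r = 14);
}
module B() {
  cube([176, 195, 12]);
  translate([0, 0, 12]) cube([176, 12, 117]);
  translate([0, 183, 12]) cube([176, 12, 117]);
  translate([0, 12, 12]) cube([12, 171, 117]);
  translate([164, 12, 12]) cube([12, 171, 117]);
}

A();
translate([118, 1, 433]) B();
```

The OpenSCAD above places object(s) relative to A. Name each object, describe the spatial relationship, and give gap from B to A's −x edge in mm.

The open box's min-x is at 118; the stool's min-x is 0; gap = 118 mm.

A is a stool. B is an open box. The open box is on top of the stool. The gap from the open box to the stool's −x edge is 118 mm.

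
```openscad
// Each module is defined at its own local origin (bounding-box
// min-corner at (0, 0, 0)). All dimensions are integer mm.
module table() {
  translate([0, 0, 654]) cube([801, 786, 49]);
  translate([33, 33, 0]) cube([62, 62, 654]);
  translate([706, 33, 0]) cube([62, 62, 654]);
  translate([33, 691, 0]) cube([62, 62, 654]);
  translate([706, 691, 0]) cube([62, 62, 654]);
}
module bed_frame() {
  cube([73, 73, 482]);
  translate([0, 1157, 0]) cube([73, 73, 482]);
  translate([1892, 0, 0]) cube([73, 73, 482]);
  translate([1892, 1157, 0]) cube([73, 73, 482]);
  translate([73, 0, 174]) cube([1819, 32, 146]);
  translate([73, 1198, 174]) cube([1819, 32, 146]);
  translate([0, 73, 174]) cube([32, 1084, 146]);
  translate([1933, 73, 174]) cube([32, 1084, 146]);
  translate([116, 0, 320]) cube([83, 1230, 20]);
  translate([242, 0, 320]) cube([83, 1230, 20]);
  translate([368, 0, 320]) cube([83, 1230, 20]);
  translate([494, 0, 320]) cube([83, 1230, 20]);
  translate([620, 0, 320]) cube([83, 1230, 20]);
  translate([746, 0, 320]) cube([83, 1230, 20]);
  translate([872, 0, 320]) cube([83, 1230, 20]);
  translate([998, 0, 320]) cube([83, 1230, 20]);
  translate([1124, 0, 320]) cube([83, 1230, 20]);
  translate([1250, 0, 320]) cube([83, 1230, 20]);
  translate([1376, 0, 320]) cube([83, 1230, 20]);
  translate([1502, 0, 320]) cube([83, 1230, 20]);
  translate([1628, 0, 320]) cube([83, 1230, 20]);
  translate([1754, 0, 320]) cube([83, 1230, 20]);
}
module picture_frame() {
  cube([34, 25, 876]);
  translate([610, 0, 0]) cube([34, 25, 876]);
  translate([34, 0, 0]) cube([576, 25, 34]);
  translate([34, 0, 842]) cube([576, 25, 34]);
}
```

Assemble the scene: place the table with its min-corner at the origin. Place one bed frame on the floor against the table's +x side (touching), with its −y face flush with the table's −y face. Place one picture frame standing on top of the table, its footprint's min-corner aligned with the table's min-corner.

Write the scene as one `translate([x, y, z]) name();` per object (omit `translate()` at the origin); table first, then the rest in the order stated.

table();
translate([801, 0, 0]) bed_frame();
translate([0, 0, 703]) picture_frame();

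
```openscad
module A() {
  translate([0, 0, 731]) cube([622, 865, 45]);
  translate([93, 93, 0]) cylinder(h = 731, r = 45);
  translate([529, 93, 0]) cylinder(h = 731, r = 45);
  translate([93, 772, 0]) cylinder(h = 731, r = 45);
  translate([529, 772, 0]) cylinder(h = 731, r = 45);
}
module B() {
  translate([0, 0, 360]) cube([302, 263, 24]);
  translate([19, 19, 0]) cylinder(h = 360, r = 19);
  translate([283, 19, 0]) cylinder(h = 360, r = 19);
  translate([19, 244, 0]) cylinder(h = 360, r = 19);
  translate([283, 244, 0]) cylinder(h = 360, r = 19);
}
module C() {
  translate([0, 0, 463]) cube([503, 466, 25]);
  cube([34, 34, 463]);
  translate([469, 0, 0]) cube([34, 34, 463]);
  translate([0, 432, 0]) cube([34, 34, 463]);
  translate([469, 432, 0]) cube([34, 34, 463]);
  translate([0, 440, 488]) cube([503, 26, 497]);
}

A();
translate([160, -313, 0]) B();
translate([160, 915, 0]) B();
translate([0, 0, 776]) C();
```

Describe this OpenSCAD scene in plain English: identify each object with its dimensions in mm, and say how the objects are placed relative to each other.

A is a rectangular dining table. The top is 622×865×45 mm with its upper surface at z = 776 mm. It stands on four round legs of 90 mm diameter, each leg's bounding box inset 48 mm from the nearest pair of top edges, running from the floor to the underside of the top.

B is a simple wooden stool: a rectangular seat 302 mm (x) by 263 mm (y), 24 mm thick, top face at z = 384 mm, on four round legs, each 38 mm in diameter. The legs rest on z = 0, each leg's axis is inset half a diameter from the nearest pair of seat edges (so the leg's bounding box is flush with the corner).

C is a chair. The seat is a 503×466×25 mm slab with its top at z = 488 mm, on four 34×34 mm corner legs (flush with the seat edges, standing on z = 0). A flat backrest 26 mm thick, 497 mm tall, spans the full seat width and rises from the seat top along its +y edge, rear face flush with the rear of the seat.

Two stools sit around the table at the −y, +y sides. The chair is on top of the table.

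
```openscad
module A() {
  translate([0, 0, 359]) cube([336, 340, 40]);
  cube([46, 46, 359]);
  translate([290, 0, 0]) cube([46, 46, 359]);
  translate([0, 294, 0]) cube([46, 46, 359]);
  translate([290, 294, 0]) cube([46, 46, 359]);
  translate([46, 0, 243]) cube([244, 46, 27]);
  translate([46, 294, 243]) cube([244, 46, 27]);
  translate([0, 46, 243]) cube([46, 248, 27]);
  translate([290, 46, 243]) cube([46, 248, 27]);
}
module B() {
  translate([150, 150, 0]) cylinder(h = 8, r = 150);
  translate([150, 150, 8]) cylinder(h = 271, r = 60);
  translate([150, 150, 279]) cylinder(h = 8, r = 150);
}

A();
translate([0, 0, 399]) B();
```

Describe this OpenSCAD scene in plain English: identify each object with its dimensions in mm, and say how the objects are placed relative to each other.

A is a four-legged stool. The seat is a 336×340×40 mm slab whose top surface is at z = 399 mm; four square legs, each 46×46 mm in cross-section, run from the floor (z = 0) to the underside of the seat, each flush with a corner of the seat. Four stretchers, 46 mm wide and 27 mm tall, connect adjacent legs with their undersides at z = 243 mm, each running between the inner faces of the legs it joins and aligned with the legs' outer faces on the other axis.

B is a spool: two coaxial disc flanges of radius 150 mm and thickness 8 mm, joined by a core cylinder of radius 60 mm and height 271 mm. The lower flange rests on z = 0 and the three cylinders share a vertical axis.

The spool is on top of the stool.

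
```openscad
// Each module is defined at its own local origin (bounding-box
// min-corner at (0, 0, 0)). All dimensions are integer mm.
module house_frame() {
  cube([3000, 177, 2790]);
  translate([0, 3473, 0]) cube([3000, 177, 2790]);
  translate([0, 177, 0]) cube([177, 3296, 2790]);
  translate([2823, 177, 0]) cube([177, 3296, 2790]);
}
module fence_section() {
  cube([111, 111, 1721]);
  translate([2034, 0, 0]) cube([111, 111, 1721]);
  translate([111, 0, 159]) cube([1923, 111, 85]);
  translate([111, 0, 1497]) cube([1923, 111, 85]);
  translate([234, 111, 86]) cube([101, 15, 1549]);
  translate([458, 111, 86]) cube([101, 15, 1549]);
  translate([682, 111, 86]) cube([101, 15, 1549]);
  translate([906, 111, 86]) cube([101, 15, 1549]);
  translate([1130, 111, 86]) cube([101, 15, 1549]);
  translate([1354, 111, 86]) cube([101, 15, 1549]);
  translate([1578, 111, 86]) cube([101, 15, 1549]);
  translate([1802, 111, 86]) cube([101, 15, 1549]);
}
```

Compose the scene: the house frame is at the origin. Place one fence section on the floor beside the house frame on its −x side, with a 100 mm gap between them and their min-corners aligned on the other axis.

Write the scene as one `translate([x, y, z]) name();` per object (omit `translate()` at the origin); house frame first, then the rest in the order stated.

house_frame();
translate([-2245, 0, 0]) fence_section();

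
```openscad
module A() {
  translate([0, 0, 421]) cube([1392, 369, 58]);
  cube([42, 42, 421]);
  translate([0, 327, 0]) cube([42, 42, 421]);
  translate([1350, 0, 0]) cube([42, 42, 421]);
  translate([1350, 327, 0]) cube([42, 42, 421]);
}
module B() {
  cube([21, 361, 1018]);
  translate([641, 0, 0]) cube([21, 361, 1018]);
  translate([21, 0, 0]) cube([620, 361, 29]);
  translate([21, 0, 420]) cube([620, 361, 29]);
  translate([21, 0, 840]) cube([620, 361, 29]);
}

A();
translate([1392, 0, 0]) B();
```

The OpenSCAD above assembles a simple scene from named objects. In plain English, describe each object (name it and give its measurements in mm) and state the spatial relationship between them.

A is a long wooden bench with a 1392 mm (x) × 369 mm (y) seat, 58 mm thick, its top surface 479 mm above the floor. Four 42 mm square legs at the seat corners, flush with the edges, run from z = 0 to the seat underside.

B is a bookshelf 662 mm wide overall, 361 mm deep and 1018 mm tall. The two sides are 21 mm thick vertical panels. 3 horizontal shelves of 29 mm thickness span between the inner faces of the sides; the lowest shelf sits on the floor and shelves are stacked with a clear vertical gap of 391 mm between each pair.

The bookshelf is against the bench's +x side, with their −y faces flush.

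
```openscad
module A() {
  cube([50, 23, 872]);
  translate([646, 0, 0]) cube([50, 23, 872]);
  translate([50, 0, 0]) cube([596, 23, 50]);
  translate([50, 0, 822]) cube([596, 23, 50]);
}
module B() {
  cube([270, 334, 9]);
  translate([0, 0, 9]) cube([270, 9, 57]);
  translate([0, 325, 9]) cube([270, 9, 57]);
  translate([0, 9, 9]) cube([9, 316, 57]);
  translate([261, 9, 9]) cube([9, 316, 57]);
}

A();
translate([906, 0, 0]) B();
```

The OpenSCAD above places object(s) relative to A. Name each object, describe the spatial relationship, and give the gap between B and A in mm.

The open box's nearest face is 210 mm from the picture frame's +x face.

A is a picture frame. B is an open box. The open box is on the floor beside the picture frame on its +x side. The gap between the open box and the picture frame is 210 mm.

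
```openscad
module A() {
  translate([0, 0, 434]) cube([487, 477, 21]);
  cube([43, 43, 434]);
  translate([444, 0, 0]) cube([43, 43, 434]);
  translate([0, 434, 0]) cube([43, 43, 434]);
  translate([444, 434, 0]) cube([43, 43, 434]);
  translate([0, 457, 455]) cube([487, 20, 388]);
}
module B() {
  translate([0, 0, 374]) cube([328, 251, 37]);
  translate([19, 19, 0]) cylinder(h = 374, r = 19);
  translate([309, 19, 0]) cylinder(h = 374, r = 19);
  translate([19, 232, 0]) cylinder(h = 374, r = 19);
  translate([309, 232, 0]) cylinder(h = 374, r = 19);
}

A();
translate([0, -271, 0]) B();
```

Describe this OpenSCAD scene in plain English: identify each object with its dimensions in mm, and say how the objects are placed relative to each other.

A is a chair: 487×477 mm seat, 21 mm thick, top at z = 455 mm, on four 43 mm square corner legs flush with the seat edges. A 20 mm thick backrest slab spans the full seat width, extending 388 mm above the seat top, its back face flush with the seat's +y edge.

B is a four-legged stool. The seat is 328×251 mm, 37 mm thick, top at z = 411 mm. It stands on four round legs, each 38 mm in diameter, from z = 0 to the seat underside, each leg's axis is inset half a diameter from the nearest pair of seat edges (so the leg's bounding box is flush with the corner).

The stool is on the floor beside the chair on its −y side.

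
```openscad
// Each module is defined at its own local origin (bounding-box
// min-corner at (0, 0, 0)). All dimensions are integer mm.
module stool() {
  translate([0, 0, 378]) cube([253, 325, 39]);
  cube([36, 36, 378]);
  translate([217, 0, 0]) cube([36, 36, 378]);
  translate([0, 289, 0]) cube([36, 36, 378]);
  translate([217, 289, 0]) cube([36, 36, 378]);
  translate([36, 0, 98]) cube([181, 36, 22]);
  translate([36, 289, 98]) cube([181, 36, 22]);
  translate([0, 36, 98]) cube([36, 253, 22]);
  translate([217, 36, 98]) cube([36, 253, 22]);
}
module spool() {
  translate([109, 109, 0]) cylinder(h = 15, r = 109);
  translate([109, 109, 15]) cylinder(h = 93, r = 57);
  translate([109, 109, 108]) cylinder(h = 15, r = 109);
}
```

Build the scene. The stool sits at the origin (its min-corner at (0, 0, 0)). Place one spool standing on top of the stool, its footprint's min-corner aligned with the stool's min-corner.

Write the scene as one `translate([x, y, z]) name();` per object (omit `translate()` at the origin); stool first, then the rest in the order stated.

stool();
translate([0, 0, 417]) spool();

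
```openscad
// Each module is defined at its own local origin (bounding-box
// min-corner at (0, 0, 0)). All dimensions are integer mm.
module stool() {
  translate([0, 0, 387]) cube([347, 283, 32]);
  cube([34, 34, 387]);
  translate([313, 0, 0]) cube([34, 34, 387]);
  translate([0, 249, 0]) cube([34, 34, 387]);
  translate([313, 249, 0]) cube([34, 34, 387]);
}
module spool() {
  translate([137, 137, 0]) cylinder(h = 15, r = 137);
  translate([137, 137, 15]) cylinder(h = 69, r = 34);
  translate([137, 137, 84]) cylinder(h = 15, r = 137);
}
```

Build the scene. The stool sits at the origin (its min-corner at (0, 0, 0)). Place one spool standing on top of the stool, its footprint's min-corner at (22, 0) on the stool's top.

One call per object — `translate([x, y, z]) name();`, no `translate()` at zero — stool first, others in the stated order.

stool();
translate([22, 0, 419]) spool();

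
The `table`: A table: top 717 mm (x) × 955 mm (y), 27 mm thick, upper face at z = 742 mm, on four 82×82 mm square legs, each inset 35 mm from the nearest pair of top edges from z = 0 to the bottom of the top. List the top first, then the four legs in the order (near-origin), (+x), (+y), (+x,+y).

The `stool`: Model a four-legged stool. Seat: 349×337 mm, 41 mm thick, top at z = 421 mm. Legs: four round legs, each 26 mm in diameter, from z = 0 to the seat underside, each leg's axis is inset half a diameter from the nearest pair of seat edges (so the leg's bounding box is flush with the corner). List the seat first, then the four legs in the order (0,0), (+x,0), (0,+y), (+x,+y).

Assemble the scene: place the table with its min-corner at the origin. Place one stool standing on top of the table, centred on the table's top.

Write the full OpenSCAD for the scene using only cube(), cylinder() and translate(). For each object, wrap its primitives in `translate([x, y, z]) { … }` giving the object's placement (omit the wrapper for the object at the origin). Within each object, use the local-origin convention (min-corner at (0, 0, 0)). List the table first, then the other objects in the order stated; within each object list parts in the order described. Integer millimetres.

translate([0, 0, 715]) cube([717, 955, 27]);
translate([35, 35, 0]) cube([82, 82, 715]);
translate([600, 35, 0]) cube([82, 82, 715]);
translate([35, 838, 0]) cube([82, 82, 715]);
translate([600, 838, 0]) cube([82, 82, 715]);
translate([184, 309, 742]) {
  translate([0, 0, 380]) cube([349, 337, 41]);
  translate([13, 13, 0]) cylinder(h = 380, r = 13);
  translate([336, 13, 0]) cylinder(h = 380, r = 13);
  translate([13, 324, 0]) cylinder(h = 380, r = 13);
  translate([336, 324, 0]) cylinder(h = 380, r = 13);
}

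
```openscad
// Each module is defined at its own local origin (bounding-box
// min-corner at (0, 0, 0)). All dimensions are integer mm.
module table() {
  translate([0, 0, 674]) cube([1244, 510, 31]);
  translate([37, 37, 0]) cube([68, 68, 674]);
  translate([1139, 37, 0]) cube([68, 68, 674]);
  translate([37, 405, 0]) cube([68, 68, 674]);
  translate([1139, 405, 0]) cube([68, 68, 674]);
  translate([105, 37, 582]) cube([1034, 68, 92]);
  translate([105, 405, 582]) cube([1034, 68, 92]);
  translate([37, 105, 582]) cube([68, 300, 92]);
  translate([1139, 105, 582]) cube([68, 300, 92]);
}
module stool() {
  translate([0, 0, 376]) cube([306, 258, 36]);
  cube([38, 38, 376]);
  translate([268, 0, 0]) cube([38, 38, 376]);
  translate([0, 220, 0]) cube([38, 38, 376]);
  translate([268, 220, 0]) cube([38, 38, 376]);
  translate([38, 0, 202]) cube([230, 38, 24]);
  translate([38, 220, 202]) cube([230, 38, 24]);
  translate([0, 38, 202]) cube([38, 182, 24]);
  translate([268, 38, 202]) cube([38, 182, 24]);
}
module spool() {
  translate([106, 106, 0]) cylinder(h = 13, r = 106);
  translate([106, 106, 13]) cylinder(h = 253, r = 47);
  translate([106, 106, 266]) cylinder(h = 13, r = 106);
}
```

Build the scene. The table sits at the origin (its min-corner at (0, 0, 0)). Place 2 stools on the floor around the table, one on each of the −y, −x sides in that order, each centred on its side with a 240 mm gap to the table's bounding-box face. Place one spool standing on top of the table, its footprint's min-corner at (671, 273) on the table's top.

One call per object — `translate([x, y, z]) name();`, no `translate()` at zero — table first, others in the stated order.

table();
translate([469, -498, 0]) stool();
translate([-546, 126, 0]) stool();
translate([671, 273, 705]) spool();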